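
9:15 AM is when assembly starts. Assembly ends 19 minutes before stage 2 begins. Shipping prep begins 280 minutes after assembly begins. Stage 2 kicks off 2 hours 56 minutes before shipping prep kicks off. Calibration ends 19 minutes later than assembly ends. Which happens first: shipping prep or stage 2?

Shipping prep starts at 9:15 AM + 280 min = 1:55 PM.
Stage 2 starts at 1:55 PM − 176 min = 10:59 AM.
Shipping prep starts at 1:55 PM and stage 2 starts at 10:59 AM, so stage 2 is first.

stage 2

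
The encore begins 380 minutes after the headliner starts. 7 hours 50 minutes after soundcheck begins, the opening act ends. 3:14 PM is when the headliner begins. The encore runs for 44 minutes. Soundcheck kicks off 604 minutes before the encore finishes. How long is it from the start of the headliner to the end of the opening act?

4 h 50 min

The encore starts at 3:14 PM + 380 min = 9:34 PM.
The encore ends at 9:34 PM + 44 min = 10:18 PM.
Soundcheck starts at 10:18 PM − 604 min = 12:14 PM.
The opening act ends at 12:14 PM + 470 min = 8:04 PM.
From 3:14 PM to 8:04 PM is 4 h 50 min.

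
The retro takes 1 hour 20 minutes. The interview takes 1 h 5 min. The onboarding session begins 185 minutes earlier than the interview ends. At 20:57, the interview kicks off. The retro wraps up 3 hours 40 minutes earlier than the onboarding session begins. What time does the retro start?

The interview ends at 20:57 + 65 min = 22:02.
The onboarding session starts at 22:02 − 185 min = 18:57.
The retro ends at 18:57 − 220 min = 15:17.
The retro starts at 15:17 − 80 min = 13:57.

13:57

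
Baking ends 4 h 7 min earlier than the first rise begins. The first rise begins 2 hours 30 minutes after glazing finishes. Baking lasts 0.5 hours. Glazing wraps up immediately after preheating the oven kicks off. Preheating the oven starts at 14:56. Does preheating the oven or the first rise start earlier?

Glazing ends at 14:56.
The first rise starts at 14:56 + 150 min = 17:26.
Preheating the oven starts at 14:56 and the first rise starts at 17:26, so preheating the oven is first.

preheating the oven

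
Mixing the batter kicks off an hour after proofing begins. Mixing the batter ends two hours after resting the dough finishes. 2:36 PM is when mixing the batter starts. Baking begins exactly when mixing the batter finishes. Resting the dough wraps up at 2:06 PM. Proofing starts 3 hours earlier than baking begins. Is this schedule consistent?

No

Mixing the batter ends at 2:06 PM + 120 min = 4:06 PM.
So baking starts at 4:06 PM.
Proofing starts at 4:06 PM − 180 min = 1:06 PM.
Mixing the batter starts at 1:06 PM + 60 min = 2:06 PM.
But mixing the batter is also said to start at 2:36 PM — a 30-minute conflict.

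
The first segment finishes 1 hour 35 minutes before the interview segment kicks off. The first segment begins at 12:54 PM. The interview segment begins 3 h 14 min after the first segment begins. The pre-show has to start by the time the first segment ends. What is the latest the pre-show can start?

2:33 PM

The interview segment starts at 12:54 PM + 194 min = 4:08 PM.
The first segment ends at 4:08 PM − 95 min = 2:33 PM.
The pre-show is bounded by the first segment, so the latest it can start is 2:33 PM.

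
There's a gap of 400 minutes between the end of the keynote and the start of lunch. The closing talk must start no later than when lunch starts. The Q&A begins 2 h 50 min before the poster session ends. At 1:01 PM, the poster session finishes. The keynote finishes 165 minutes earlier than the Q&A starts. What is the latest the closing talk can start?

2:06 PM

The Q&A starts at 1:01 PM − 170 min = 10:11 AM.
The keynote ends at 10:11 AM − 165 min = 7:26 AM.
Lunch starts at 7:26 AM + 400 min = 2:06 PM.
The closing talk is bounded by lunch, so the latest it can start is 2:06 PM.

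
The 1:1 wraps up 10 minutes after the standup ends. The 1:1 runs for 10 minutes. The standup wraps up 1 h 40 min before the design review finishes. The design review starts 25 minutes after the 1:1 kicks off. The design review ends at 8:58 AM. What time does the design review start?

7:43 AM

The standup ends at 8:58 AM − 100 min = 7:18 AM.
The 1:1 ends at 7:18 AM + 10 min = 7:28 AM.
The 1:1 starts at 7:28 AM − 10 min = 7:18 AM.
The design review starts at 7:18 AM + 25 min = 7:43 AM.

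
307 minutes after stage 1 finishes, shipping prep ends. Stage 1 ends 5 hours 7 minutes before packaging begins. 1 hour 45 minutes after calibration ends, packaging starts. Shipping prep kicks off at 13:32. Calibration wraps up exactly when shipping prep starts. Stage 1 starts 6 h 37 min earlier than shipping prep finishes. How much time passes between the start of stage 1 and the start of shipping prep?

Calibration ends at 13:32.
Packaging starts at 13:32 + 105 min = 15:17.
Stage 1 ends at 15:17 − 307 min = 10:10.
Shipping prep ends at 10:10 + 307 min = 15:17.
Stage 1 starts at 15:17 − 397 min = 08:40.
From 08:40 to 13:32 is 4 h 52 min.

4 h 52 min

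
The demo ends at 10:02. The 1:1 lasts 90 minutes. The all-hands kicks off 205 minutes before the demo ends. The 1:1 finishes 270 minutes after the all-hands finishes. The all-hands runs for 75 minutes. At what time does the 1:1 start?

The all-hands starts at 10:02 − 205 min = 06:37.
The all-hands ends at 06:37 + 75 min = 07:52.
The 1:1 ends at 07:52 + 270 min = 12:22.
The 1:1 starts at 12:22 − 90 min = 10:52.

10:52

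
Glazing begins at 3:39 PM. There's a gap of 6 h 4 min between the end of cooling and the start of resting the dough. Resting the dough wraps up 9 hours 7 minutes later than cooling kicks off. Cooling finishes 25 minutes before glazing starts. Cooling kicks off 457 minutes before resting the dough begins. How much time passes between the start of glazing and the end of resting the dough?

7 h 9 min

Cooling ends at 3:39 PM − 25 min = 3:14 PM.
Resting the dough starts at 3:14 PM + 364 min = 9:18 PM.
Cooling starts at 9:18 PM − 457 min = 1:41 PM.
Resting the dough ends at 1:41 PM + 547 min = 10:48 PM.
From 3:39 PM to 10:48 PM is 7 h 9 min.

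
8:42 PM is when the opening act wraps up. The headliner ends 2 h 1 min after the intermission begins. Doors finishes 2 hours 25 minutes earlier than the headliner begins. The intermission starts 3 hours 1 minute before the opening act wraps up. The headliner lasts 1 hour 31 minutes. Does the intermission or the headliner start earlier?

the intermission

The intermission starts at 8:42 PM − 181 min = 5:41 PM.
The headliner ends at 5:41 PM + 121 min = 7:42 PM.
The headliner starts at 7:42 PM − 91 min = 6:11 PM.
The intermission starts at 5:41 PM and the headliner starts at 6:11 PM, so the intermission is first.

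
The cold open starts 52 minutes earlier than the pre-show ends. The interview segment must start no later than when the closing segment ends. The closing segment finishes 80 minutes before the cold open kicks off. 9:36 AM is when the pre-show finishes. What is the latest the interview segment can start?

The cold open starts at 9:36 AM − 52 min = 8:44 AM.
The closing segment ends at 8:44 AM − 80 min = 7:24 AM.
The interview segment is bounded by the closing segment, so the latest it can start is 7:24 AM.

7:24 AM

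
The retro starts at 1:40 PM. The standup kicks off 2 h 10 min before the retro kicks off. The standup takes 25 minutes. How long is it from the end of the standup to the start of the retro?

1 h 45 min

The standup starts at 1:40 PM − 130 min = 11:30 AM.
The standup ends at 11:30 AM + 25 min = 11:55 AM.
From 11:55 AM to 1:40 PM is 1 h 45 min.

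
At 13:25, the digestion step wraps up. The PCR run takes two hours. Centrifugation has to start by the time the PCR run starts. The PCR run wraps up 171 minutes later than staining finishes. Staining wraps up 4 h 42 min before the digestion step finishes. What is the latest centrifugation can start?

Staining ends at 13:25 − 282 min = 08:43.
The PCR run ends at 08:43 + 171 min = 11:34.
The PCR run starts at 11:34 − 120 min = 09:34.
Centrifugation is bounded by the PCR run, so the latest it can start is 09:34.

09:34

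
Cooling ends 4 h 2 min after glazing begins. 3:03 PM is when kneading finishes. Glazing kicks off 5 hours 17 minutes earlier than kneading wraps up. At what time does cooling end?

Glazing starts at 3:03 PM − 317 min = 9:46 AM.
Cooling ends at 9:46 AM + 242 min = 1:48 PM.

1:48 PM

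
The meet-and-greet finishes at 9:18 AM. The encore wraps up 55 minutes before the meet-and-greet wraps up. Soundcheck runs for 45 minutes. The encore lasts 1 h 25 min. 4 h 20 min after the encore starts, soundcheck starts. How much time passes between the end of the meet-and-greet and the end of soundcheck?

The encore ends at 9:18 AM − 55 min = 8:23 AM.
The encore starts at 8:23 AM − 85 min = 6:58 AM.
Soundcheck starts at 6:58 AM + 260 min = 11:18 AM.
Soundcheck ends at 11:18 AM + 45 min = 12:03 PM.
From 9:18 AM to 12:03 PM is 165 minutes.

165 minutes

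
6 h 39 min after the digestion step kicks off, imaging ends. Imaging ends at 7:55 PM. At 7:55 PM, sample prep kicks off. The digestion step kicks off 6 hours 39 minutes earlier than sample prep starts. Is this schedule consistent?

Yes

The digestion step starts at 7:55 PM − 399 min = 1:16 PM.
Imaging ends at 1:16 PM + 399 min = 7:55 PM.
That matches the stated 7:55 PM, so the schedule is consistent.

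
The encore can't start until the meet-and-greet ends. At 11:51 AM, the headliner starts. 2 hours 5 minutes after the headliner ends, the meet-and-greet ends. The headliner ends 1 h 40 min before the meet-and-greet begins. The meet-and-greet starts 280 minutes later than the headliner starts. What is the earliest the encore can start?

4:56 PM

The meet-and-greet starts at 11:51 AM + 280 min = 4:31 PM.
The headliner ends at 4:31 PM − 100 min = 2:51 PM.
The meet-and-greet ends at 2:51 PM + 125 min = 4:56 PM.
The encore is bounded by the meet-and-greet, so the earliest it can start is 4:56 PM.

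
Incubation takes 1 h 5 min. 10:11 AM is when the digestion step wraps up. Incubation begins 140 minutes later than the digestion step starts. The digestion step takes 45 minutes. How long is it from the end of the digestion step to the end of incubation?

The digestion step starts at 10:11 AM − 45 min = 9:26 AM.
Incubation starts at 9:26 AM + 140 min = 11:46 AM.
Incubation ends at 11:46 AM + 65 min = 12:51 PM.
From 10:11 AM to 12:51 PM is 2 hours 40 minutes.

2 hours 40 minutes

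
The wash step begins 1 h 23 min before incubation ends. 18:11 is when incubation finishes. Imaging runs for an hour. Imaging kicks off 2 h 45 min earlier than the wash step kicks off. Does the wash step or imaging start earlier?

imaging

The wash step starts at 18:11 − 83 min = 16:48.
Imaging starts at 16:48 − 165 min = 14:03.
The wash step starts at 16:48 and imaging starts at 14:03, so imaging is first.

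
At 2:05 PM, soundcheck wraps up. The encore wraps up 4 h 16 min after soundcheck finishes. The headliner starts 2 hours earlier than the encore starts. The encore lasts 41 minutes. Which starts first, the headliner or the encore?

The encore ends at 2:05 PM + 256 min = 6:21 PM.
The encore starts at 6:21 PM − 41 min = 5:40 PM.
The headliner starts at 5:40 PM − 120 min = 3:40 PM.
The headliner starts at 3:40 PM and the encore starts at 5:40 PM, so the headliner is first.

the headliner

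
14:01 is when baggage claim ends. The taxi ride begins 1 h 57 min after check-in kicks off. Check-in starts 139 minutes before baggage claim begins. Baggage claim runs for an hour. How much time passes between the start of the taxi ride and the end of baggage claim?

Baggage claim starts at 14:01 − 60 min = 13:01.
Check-in starts at 13:01 − 139 min = 10:42.
The taxi ride starts at 10:42 + 117 min = 12:39.
From 12:39 to 14:01 is 1 hour 22 minutes.

1 hour 22 minutes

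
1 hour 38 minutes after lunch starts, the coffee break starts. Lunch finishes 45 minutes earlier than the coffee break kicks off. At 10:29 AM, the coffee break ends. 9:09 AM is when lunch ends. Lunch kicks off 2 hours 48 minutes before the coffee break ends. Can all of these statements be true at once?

No

Lunch starts at 10:29 AM − 168 min = 7:41 AM.
The coffee break starts at 7:41 AM + 98 min = 9:19 AM.
Lunch ends at 9:19 AM − 45 min = 8:34 AM.
But lunch is also said to end at 9:09 AM — a 35-minute conflict.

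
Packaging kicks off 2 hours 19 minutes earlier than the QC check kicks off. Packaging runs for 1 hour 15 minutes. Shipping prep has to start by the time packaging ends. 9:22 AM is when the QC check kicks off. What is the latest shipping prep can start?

Packaging starts at 9:22 AM − 139 min = 7:03 AM.
Packaging ends at 7:03 AM + 75 min = 8:18 AM.
Shipping prep is bounded by packaging, so the latest it can start is 8:18 AM.

8:18 AM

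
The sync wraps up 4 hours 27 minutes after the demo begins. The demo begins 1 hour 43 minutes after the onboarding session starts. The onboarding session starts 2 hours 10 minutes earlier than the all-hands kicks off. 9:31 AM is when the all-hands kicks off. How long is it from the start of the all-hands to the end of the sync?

The onboarding session starts at 9:31 AM − 130 min = 7:21 AM.
The demo starts at 7:21 AM + 103 min = 9:04 AM.
The sync ends at 9:04 AM + 267 min = 1:31 PM.
From 9:31 AM to 1:31 PM is 240 minutes.

240 minutes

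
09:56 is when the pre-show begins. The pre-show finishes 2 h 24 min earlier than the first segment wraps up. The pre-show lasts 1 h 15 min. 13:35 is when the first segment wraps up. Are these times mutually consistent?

Yes

The pre-show ends at 13:35 − 144 min = 11:11.
The pre-show starts at 11:11 − 75 min = 09:56.
That matches the stated 09:56, so the schedule is consistent.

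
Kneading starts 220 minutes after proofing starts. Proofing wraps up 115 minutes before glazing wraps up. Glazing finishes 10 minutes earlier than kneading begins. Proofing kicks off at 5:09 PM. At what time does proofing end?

Kneading starts at 5:09 PM + 220 min = 8:49 PM.
Glazing ends at 8:49 PM − 10 min = 8:39 PM.
Proofing ends at 8:39 PM − 115 min = 6:44 PM.

6:44 PM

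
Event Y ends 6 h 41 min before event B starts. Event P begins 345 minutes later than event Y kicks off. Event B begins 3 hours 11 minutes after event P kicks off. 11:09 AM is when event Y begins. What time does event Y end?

Event P starts at 11:09 AM + 345 min = 4:54 PM.
Event B starts at 4:54 PM + 191 min = 8:05 PM.
Event Y ends at 8:05 PM − 401 min = 1:24 PM.

1:24 PM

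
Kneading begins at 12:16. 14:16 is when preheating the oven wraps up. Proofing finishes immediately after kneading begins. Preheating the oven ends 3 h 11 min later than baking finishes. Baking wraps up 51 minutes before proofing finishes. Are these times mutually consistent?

Proofing ends at 12:16.
Baking ends at 12:16 − 51 min = 11:25.
Preheating the oven ends at 11:25 + 191 min = 14:36.
But preheating the oven is also said to end at 14:16 — a 20-minute conflict.

No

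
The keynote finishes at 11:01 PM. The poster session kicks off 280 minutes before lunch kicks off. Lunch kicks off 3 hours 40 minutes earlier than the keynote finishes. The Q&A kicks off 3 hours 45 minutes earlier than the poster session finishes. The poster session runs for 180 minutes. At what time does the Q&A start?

1:56 PM

Lunch starts at 11:01 PM − 220 min = 7:21 PM.
The poster session starts at 7:21 PM − 280 min = 2:41 PM.
The poster session ends at 2:41 PM + 180 min = 5:41 PM.
The Q&A starts at 5:41 PM − 225 min = 1:56 PM.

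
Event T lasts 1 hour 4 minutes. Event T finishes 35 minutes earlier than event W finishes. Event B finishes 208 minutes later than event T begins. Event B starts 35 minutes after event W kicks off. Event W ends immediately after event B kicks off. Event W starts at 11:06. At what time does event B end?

Event B starts at 11:06 + 35 min = 11:41.
So event W ends at 11:41.
Event T ends at 11:41 − 35 min = 11:06.
Event T starts at 11:06 − 64 min = 10:02.
Event B ends at 10:02 + 208 min = 13:30.

13:30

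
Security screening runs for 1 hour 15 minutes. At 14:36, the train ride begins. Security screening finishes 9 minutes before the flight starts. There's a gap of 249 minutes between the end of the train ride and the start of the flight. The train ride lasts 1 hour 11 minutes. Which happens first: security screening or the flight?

The train ride ends at 14:36 + 71 min = 15:47.
The flight starts at 15:47 + 249 min = 19:56.
Security screening ends at 19:56 − 9 min = 19:47.
Security screening starts at 19:47 − 75 min = 18:32.
Security screening starts at 18:32 and the flight starts at 19:56, so security screening is first.

security screening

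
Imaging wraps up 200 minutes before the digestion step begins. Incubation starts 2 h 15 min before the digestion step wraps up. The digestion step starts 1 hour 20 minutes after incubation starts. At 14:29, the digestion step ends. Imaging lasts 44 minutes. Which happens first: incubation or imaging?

Incubation starts at 14:29 − 135 min = 12:14.
The digestion step starts at 12:14 + 80 min = 13:34.
Imaging ends at 13:34 − 200 min = 10:14.
Imaging starts at 10:14 − 44 min = 09:30.
Incubation starts at 12:14 and imaging starts at 09:30, so imaging is first.

imaging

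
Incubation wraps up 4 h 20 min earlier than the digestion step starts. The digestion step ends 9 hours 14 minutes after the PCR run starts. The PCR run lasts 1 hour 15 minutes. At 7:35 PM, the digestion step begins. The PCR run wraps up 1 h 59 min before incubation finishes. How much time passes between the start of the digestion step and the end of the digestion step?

Incubation ends at 7:35 PM − 260 min = 3:15 PM.
The PCR run ends at 3:15 PM − 119 min = 1:16 PM.
The PCR run starts at 1:16 PM − 75 min = 12:01 PM.
The digestion step ends at 12:01 PM + 554 min = 9:15 PM.
From 7:35 PM to 9:15 PM is 1 h 40 min.

1 h 40 min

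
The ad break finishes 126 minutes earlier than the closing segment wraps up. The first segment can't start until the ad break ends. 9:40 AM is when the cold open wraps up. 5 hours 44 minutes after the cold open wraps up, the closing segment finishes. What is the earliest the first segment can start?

1:18 PM

The closing segment ends at 9:40 AM + 344 min = 3:24 PM.
The ad break ends at 3:24 PM − 126 min = 1:18 PM.
The first segment is bounded by the ad break, so the earliest it can start is 1:18 PM.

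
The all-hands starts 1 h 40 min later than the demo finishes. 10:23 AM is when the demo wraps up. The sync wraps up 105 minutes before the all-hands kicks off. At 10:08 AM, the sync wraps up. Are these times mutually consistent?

No

The all-hands starts at 10:23 AM + 100 min = 12:03 PM.
The sync ends at 12:03 PM − 105 min = 10:18 AM.
But the sync is also said to end at 10:08 AM — a 10-minute conflict.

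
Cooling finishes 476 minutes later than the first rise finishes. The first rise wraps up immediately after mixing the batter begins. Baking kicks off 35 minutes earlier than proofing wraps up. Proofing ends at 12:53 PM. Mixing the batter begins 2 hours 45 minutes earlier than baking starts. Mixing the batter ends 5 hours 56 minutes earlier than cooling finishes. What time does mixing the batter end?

Baking starts at 12:53 PM − 35 min = 12:18 PM.
Mixing the batter starts at 12:18 PM − 165 min = 9:33 AM.
So the first rise ends at 9:33 AM.
Cooling ends at 9:33 AM + 476 min = 5:29 PM.
Mixing the batter ends at 5:29 PM − 356 min = 11:33 AM.

11:33 AM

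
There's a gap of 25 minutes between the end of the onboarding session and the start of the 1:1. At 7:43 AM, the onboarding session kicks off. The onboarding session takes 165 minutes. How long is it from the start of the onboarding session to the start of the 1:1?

3 hours 10 minutes

The onboarding session ends at 7:43 AM + 165 min = 10:28 AM.
The 1:1 starts at 10:28 AM + 25 min = 10:53 AM.
From 7:43 AM to 10:53 AM is 3 hours 10 minutes.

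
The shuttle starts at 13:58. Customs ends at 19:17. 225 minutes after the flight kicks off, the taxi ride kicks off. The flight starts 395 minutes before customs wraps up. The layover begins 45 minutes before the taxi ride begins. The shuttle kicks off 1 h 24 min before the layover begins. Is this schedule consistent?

The flight starts at 19:17 − 395 min = 12:42.
The taxi ride starts at 12:42 + 225 min = 16:27.
The layover starts at 16:27 − 45 min = 15:42.
The shuttle starts at 15:42 − 84 min = 14:18.
But the shuttle is also said to start at 13:58 — a 20-minute conflict.

No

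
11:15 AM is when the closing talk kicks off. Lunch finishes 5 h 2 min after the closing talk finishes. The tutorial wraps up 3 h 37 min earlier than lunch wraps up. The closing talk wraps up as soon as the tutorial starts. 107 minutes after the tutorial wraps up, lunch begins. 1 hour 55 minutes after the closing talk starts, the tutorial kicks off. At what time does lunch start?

4:22 PM

The tutorial starts at 11:15 AM + 115 min = 1:10 PM.
So the closing talk ends at 1:10 PM.
Lunch ends at 1:10 PM + 302 min = 6:12 PM.
The tutorial ends at 6:12 PM − 217 min = 2:35 PM.
Lunch starts at 2:35 PM + 107 min = 4:22 PM.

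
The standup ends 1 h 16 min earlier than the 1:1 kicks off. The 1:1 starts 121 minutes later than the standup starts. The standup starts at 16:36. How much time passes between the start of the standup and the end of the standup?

The 1:1 starts at 16:36 + 121 min = 18:37.
The standup ends at 18:37 − 76 min = 17:21.
From 16:36 to 17:21 is 45 minutes.

45 minutes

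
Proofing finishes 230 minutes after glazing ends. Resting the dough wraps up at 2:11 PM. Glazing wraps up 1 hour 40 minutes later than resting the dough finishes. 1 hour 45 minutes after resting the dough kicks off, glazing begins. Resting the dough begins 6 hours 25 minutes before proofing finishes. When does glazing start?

3:01 PM

Glazing ends at 2:11 PM + 100 min = 3:51 PM.
Proofing ends at 3:51 PM + 230 min = 7:41 PM.
Resting the dough starts at 7:41 PM − 385 min = 1:16 PM.
Glazing starts at 1:16 PM + 105 min = 3:01 PM.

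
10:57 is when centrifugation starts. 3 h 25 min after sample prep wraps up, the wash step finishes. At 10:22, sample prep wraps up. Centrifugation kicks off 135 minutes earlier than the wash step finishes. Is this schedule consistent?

The wash step ends at 10:22 + 205 min = 13:47.
Centrifugation starts at 13:47 − 135 min = 11:32.
But centrifugation is also said to start at 10:57 — a 35-minute conflict.

No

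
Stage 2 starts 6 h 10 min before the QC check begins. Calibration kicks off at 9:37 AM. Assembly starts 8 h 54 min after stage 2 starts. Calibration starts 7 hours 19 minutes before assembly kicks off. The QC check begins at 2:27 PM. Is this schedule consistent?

Stage 2 starts at 2:27 PM − 370 min = 8:17 AM.
Assembly starts at 8:17 AM + 534 min = 5:11 PM.
Calibration starts at 5:11 PM − 439 min = 9:52 AM.
But calibration is also said to start at 9:37 AM — a 15-minute conflict.

No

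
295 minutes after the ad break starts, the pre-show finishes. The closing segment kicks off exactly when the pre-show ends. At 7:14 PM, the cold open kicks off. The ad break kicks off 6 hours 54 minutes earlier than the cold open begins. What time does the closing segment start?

5:15 PM

The ad break starts at 7:14 PM − 414 min = 12:20 PM.
The pre-show ends at 12:20 PM + 295 min = 5:15 PM.
So the closing segment starts at 5:15 PM.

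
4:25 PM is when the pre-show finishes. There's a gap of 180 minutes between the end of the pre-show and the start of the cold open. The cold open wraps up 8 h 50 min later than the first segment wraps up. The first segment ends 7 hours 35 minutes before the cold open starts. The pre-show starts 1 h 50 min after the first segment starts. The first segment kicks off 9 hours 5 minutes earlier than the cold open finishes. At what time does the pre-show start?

1:25 PM

The cold open starts at 4:25 PM + 180 min = 7:25 PM.
The first segment ends at 7:25 PM − 455 min = 11:50 AM.
The cold open ends at 11:50 AM + 530 min = 8:40 PM.
The first segment starts at 8:40 PM − 545 min = 11:35 AM.
The pre-show starts at 11:35 AM + 110 min = 1:25 PM.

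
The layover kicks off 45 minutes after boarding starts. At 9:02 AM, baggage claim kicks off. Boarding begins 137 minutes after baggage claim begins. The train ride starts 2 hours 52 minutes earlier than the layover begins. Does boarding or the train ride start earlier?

Boarding starts at 9:02 AM + 137 min = 11:19 AM.
The layover starts at 11:19 AM + 45 min = 12:04 PM.
The train ride starts at 12:04 PM − 172 min = 9:12 AM.
Boarding starts at 11:19 AM and the train ride starts at 9:12 AM, so the train ride is first.

the train ride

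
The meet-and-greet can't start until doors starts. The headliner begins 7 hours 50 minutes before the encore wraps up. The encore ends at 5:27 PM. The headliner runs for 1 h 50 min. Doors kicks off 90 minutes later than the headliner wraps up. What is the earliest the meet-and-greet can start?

The headliner starts at 5:27 PM − 470 min = 9:37 AM.
The headliner ends at 9:37 AM + 110 min = 11:27 AM.
Doors starts at 11:27 AM + 90 min = 12:57 PM.
The meet-and-greet is bounded by doors, so the earliest it can start is 12:57 PM.

12:57 PM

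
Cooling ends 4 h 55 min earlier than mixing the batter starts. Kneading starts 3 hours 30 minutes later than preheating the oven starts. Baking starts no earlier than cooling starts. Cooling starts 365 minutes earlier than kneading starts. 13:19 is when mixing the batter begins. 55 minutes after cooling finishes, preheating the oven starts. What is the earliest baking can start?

06:44

Cooling ends at 13:19 − 295 min = 08:24.
Preheating the oven starts at 08:24 + 55 min = 09:19.
Kneading starts at 09:19 + 210 min = 12:49.
Cooling starts at 12:49 − 365 min = 06:44.
Baking is bounded by cooling, so the earliest it can start is 06:44.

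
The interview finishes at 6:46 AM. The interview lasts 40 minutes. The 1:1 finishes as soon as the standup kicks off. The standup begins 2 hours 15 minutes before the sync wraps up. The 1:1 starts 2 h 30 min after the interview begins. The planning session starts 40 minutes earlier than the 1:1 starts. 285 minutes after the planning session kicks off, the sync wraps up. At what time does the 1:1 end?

10:26 AM

The interview starts at 6:46 AM − 40 min = 6:06 AM.
The 1:1 starts at 6:06 AM + 150 min = 8:36 AM.
The planning session starts at 8:36 AM − 40 min = 7:56 AM.
The sync ends at 7:56 AM + 285 min = 12:41 PM.
The standup starts at 12:41 PM − 135 min = 10:26 AM.
So the 1:1 ends at 10:26 AM.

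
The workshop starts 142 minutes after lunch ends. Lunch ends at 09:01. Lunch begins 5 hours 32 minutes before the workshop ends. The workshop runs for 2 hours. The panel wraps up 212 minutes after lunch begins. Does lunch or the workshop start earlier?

The workshop starts at 09:01 + 142 min = 11:23.
The workshop ends at 11:23 + 120 min = 13:23.
Lunch starts at 13:23 − 332 min = 07:51.
Lunch starts at 07:51 and the workshop starts at 11:23, so lunch is first.

lunch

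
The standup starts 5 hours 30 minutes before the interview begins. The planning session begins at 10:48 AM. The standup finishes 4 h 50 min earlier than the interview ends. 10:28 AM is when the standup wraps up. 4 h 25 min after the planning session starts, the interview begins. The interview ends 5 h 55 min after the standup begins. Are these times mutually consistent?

No

The interview starts at 10:48 AM + 265 min = 3:13 PM.
The standup starts at 3:13 PM − 330 min = 9:43 AM.
The interview ends at 9:43 AM + 355 min = 3:38 PM.
The standup ends at 3:38 PM − 290 min = 10:48 AM.
But the standup is also said to end at 10:28 AM — a 20-minute conflict.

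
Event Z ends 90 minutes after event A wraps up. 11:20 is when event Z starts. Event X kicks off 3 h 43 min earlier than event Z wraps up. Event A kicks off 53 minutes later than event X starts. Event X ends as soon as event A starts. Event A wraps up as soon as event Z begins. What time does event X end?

Event A ends at 11:20.
Event Z ends at 11:20 + 90 min = 12:50.
Event X starts at 12:50 − 223 min = 09:07.
Event A starts at 09:07 + 53 min = 10:00.
So event X ends at 10:00.

10:00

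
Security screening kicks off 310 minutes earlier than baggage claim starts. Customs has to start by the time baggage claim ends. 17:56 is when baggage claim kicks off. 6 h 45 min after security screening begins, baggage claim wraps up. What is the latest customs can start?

19:31

Security screening starts at 17:56 − 310 min = 12:46.
Baggage claim ends at 12:46 + 405 min = 19:31.
Customs is bounded by baggage claim, so the latest it can start is 19:31.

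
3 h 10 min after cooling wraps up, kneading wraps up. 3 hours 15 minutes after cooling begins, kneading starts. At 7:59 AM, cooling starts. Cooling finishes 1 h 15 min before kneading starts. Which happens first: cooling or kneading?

cooling

Kneading starts at 7:59 AM + 195 min = 11:14 AM.
Cooling starts at 7:59 AM and kneading starts at 11:14 AM, so cooling is first.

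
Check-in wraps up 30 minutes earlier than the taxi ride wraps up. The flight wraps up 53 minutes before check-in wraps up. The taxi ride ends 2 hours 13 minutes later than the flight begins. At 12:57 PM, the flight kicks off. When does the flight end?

1:47 PM

The taxi ride ends at 12:57 PM + 133 min = 3:10 PM.
Check-in ends at 3:10 PM − 30 min = 2:40 PM.
The flight ends at 2:40 PM − 53 min = 1:47 PM.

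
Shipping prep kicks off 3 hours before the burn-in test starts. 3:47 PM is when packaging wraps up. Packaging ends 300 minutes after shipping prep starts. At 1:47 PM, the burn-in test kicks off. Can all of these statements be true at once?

Yes

Shipping prep starts at 1:47 PM − 180 min = 10:47 AM.
Packaging ends at 10:47 AM + 300 min = 3:47 PM.
That matches the stated 3:47 PM, so the schedule is consistent.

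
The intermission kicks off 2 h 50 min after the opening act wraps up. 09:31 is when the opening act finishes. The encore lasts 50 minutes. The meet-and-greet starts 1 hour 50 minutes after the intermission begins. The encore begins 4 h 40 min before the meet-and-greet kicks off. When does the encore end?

The intermission starts at 09:31 + 170 min = 12:21.
The meet-and-greet starts at 12:21 + 110 min = 14:11.
The encore starts at 14:11 − 280 min = 09:31.
The encore ends at 09:31 + 50 min = 10:21.

10:21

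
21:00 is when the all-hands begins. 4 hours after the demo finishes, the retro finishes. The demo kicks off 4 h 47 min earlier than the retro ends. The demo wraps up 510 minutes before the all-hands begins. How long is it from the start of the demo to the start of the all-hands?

The demo ends at 21:00 − 510 min = 12:30.
The retro ends at 12:30 + 240 min = 16:30.
The demo starts at 16:30 − 287 min = 11:43.
From 11:43 to 21:00 is 557 minutes.

557 minutes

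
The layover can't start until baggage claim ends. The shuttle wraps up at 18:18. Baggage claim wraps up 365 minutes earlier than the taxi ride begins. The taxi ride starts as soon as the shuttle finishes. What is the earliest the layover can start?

12:13

The taxi ride starts at 18:18.
Baggage claim ends at 18:18 − 365 min = 12:13.
The layover is bounded by baggage claim, so the earliest it can start is 12:13.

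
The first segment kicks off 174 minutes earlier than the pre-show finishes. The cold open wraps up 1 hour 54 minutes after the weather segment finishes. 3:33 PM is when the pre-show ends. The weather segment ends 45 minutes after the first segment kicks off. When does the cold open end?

The first segment starts at 3:33 PM − 174 min = 12:39 PM.
The weather segment ends at 12:39 PM + 45 min = 1:24 PM.
The cold open ends at 1:24 PM + 114 min = 3:18 PM.

3:18 PM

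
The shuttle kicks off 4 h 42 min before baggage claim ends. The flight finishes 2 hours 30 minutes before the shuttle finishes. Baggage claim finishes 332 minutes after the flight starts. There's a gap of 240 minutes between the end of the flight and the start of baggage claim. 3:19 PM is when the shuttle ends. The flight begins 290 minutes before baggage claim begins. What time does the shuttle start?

12:49 PM

The flight ends at 3:19 PM − 150 min = 12:49 PM.
Baggage claim starts at 12:49 PM + 240 min = 4:49 PM.
The flight starts at 4:49 PM − 290 min = 11:59 AM.
Baggage claim ends at 11:59 AM + 332 min = 5:31 PM.
The shuttle starts at 5:31 PM − 282 min = 12:49 PM.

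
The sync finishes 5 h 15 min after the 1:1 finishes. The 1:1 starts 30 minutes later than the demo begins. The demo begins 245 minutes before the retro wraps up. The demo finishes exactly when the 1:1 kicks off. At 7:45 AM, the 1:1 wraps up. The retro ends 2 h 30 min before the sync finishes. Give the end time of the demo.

6:55 AM

The sync ends at 7:45 AM + 315 min = 1:00 PM.
The retro ends at 1:00 PM − 150 min = 10:30 AM.
The demo starts at 10:30 AM − 245 min = 6:25 AM.
The 1:1 starts at 6:25 AM + 30 min = 6:55 AM.
So the demo ends at 6:55 AM.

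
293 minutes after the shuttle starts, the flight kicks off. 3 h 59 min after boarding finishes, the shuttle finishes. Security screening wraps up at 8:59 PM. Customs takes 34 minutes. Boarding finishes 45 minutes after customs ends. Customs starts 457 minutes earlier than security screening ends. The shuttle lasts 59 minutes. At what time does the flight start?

10:34 PM

Customs starts at 8:59 PM − 457 min = 1:22 PM.
Customs ends at 1:22 PM + 34 min = 1:56 PM.
Boarding ends at 1:56 PM + 45 min = 2:41 PM.
The shuttle ends at 2:41 PM + 239 min = 6:40 PM.
The shuttle starts at 6:40 PM − 59 min = 5:41 PM.
The flight starts at 5:41 PM + 293 min = 10:34 PM.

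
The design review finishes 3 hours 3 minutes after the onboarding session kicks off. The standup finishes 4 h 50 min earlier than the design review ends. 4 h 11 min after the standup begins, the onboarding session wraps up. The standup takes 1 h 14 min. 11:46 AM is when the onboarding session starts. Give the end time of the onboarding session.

12:56 PM

The design review ends at 11:46 AM + 183 min = 2:49 PM.
The standup ends at 2:49 PM − 290 min = 9:59 AM.
The standup starts at 9:59 AM − 74 min = 8:45 AM.
The onboarding session ends at 8:45 AM + 251 min = 12:56 PM.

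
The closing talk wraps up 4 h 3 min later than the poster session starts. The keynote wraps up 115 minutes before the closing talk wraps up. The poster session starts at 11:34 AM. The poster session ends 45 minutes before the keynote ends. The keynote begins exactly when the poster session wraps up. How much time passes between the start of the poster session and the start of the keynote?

1 h 23 min

The closing talk ends at 11:34 AM + 243 min = 3:37 PM.
The keynote ends at 3:37 PM − 115 min = 1:42 PM.
The poster session ends at 1:42 PM − 45 min = 12:57 PM.
So the keynote starts at 12:57 PM.
From 11:34 AM to 12:57 PM is 1 h 23 min.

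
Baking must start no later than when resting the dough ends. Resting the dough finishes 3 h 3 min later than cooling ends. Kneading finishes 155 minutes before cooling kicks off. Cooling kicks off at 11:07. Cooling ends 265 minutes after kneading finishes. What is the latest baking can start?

16:00

Kneading ends at 11:07 − 155 min = 08:32.
Cooling ends at 08:32 + 265 min = 12:57.
Resting the dough ends at 12:57 + 183 min = 16:00.
Baking is bounded by resting the dough, so the latest it can start is 16:00.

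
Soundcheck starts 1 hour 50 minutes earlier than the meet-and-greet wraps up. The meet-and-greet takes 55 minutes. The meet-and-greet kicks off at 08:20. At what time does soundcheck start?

07:25

The meet-and-greet ends at 08:20 + 55 min = 09:15.
Soundcheck starts at 09:15 − 110 min = 07:25.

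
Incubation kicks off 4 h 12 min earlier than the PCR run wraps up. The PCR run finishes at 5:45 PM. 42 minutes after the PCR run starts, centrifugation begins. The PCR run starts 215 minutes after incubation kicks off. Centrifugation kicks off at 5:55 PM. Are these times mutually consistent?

Incubation starts at 5:45 PM − 252 min = 1:33 PM.
The PCR run starts at 1:33 PM + 215 min = 5:08 PM.
Centrifugation starts at 5:08 PM + 42 min = 5:50 PM.
But centrifugation is also said to start at 5:55 PM — a 5-minute conflict.

No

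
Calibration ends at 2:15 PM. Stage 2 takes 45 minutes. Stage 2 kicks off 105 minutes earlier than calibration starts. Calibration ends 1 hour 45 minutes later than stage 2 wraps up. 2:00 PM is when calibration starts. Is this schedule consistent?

No

Stage 2 starts at 2:00 PM − 105 min = 12:15 PM.
Stage 2 ends at 12:15 PM + 45 min = 1:00 PM.
Calibration ends at 1:00 PM + 105 min = 2:45 PM.
But calibration is also said to end at 2:15 PM — a 30-minute conflict.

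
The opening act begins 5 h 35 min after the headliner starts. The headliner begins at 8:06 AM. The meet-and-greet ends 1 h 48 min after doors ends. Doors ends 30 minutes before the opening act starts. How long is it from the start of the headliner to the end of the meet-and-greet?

6 h 53 min

The opening act starts at 8:06 AM + 335 min = 1:41 PM.
Doors ends at 1:41 PM − 30 min = 1:11 PM.
The meet-and-greet ends at 1:11 PM + 108 min = 2:59 PM.
From 8:06 AM to 2:59 PM is 6 h 53 min.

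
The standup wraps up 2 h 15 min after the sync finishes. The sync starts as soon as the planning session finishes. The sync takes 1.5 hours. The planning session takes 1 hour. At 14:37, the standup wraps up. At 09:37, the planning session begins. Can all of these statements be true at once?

The planning session ends at 09:37 + 60 min = 10:37.
So the sync starts at 10:37.
The sync ends at 10:37 + 90 min = 12:07.
The standup ends at 12:07 + 135 min = 14:22.
But the standup is also said to end at 14:37 — a 15-minute conflict.

No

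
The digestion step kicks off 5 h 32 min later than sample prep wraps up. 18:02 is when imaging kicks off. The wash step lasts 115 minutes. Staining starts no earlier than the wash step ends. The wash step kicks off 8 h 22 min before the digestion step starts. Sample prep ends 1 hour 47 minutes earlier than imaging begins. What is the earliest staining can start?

Sample prep ends at 18:02 − 107 min = 16:15.
The digestion step starts at 16:15 + 332 min = 21:47.
The wash step starts at 21:47 − 502 min = 13:25.
The wash step ends at 13:25 + 115 min = 15:20.
Staining is bounded by the wash step, so the earliest it can start is 15:20.

15:20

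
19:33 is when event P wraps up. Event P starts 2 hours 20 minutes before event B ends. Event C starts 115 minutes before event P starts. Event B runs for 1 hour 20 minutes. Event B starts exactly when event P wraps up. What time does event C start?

Event B starts at 19:33.
Event B ends at 19:33 + 80 min = 20:53.
Event P starts at 20:53 − 140 min = 18:33.
Event C starts at 18:33 − 115 min = 16:38.

16:38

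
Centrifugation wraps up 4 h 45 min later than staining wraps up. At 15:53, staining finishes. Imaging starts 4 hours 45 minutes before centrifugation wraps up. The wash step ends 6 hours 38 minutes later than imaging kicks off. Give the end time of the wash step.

22:31

Centrifugation ends at 15:53 + 285 min = 20:38.
Imaging starts at 20:38 − 285 min = 15:53.
The wash step ends at 15:53 + 398 min = 22:31.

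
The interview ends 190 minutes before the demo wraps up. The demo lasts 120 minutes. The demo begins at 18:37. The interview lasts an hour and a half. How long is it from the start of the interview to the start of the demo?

2 hours 40 minutes

The demo ends at 18:37 + 120 min = 20:37.
The interview ends at 20:37 − 190 min = 17:27.
The interview starts at 17:27 − 90 min = 15:57.
From 15:57 to 18:37 is 2 hours 40 minutes.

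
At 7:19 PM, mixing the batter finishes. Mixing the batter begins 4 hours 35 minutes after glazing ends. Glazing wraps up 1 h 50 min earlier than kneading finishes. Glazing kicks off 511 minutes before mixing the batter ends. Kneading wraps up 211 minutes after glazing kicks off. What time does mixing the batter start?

Glazing starts at 7:19 PM − 511 min = 10:48 AM.
Kneading ends at 10:48 AM + 211 min = 2:19 PM.
Glazing ends at 2:19 PM − 110 min = 12:29 PM.
Mixing the batter starts at 12:29 PM + 275 min = 5:04 PM.

5:04 PM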